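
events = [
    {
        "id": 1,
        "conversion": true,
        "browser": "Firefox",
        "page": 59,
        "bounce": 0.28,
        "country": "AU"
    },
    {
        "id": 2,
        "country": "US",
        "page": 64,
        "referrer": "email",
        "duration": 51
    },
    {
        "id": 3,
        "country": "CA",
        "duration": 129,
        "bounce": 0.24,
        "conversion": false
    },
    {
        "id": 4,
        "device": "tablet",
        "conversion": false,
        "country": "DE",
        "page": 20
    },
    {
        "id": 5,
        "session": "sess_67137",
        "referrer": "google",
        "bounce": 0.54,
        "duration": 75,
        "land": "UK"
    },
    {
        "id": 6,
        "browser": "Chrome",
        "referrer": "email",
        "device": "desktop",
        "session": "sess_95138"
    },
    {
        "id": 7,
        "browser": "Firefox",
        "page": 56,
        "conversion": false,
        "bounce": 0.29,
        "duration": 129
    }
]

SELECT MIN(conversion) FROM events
False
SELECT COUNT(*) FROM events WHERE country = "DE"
1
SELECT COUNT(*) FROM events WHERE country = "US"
1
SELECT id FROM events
[1, 2, 3, 4, 5, 6, 7]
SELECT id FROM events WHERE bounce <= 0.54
[1, 3, 5, 7]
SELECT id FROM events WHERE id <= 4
[1, 2, 3, 4]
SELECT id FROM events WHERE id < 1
[]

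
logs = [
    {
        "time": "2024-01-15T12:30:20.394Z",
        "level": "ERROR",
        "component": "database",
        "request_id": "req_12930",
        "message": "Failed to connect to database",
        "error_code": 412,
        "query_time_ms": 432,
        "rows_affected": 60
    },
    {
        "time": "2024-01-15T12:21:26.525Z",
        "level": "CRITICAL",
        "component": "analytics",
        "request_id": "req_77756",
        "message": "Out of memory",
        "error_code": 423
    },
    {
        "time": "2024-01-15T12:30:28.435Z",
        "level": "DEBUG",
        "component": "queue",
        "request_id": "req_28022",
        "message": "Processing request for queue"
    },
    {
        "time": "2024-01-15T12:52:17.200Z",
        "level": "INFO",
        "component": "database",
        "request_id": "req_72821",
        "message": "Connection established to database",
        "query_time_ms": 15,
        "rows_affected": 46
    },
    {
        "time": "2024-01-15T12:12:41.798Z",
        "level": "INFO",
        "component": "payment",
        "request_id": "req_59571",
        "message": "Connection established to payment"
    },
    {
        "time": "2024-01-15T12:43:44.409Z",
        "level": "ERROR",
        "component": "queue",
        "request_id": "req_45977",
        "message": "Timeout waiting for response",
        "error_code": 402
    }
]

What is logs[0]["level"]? "ERROR"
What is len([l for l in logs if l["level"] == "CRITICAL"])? 1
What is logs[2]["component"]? "queue"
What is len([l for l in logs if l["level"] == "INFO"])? 2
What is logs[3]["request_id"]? "req_72821"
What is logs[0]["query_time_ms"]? 432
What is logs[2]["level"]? "DEBUG"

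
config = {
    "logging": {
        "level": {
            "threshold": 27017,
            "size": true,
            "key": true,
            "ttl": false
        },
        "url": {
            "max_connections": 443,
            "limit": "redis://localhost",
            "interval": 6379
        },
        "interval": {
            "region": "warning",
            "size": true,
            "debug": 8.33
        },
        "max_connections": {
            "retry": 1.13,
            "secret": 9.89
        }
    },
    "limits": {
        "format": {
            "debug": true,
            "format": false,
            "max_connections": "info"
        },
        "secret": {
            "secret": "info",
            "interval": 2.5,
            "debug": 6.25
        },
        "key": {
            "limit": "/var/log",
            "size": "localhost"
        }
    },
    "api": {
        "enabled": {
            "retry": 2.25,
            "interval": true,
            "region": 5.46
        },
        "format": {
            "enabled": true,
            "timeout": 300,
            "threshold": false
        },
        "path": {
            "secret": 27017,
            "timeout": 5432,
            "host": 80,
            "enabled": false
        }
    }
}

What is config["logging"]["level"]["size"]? True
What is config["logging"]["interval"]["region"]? "warning"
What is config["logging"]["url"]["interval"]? 6379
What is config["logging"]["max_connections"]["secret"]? 9.89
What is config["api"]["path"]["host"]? 80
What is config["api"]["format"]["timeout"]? 300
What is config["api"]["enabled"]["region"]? 5.46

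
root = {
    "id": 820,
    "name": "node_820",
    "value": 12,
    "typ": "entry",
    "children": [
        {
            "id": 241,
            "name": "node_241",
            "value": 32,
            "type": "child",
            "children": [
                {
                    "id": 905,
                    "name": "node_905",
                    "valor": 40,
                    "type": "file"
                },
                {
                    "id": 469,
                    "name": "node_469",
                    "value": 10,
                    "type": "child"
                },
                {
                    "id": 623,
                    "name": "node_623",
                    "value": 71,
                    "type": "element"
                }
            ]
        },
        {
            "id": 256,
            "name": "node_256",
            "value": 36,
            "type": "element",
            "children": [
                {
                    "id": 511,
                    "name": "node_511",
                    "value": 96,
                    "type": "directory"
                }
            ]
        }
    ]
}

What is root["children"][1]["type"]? "element"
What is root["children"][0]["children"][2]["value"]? 71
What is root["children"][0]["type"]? "child"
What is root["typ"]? "entry"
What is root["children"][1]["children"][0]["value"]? 96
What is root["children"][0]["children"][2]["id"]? 623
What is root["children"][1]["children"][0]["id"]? 511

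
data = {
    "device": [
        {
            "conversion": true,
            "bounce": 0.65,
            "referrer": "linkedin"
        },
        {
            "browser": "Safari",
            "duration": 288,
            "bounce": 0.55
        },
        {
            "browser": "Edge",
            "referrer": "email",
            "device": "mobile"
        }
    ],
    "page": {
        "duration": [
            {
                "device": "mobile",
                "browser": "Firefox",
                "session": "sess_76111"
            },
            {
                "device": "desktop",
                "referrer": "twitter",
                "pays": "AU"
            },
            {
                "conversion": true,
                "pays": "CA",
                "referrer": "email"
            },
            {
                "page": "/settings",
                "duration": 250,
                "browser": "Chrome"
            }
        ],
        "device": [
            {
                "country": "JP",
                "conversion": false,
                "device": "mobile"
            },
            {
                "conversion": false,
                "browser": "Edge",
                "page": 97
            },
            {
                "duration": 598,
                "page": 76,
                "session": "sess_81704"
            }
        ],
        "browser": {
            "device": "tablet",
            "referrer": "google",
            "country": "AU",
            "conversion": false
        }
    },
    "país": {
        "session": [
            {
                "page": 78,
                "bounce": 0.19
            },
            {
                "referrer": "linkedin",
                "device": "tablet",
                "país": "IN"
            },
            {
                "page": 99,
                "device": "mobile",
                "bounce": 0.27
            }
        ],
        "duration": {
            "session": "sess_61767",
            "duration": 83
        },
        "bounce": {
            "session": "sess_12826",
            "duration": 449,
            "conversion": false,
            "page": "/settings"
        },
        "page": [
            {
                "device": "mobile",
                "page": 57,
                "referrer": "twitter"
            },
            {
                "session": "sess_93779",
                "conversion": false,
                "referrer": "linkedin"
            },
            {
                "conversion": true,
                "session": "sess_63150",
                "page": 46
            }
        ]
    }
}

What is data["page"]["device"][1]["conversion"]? False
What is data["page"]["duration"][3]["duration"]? 250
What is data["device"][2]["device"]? "mobile"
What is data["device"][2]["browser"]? "Edge"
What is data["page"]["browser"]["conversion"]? False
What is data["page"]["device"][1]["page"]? 97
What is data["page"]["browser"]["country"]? "AU"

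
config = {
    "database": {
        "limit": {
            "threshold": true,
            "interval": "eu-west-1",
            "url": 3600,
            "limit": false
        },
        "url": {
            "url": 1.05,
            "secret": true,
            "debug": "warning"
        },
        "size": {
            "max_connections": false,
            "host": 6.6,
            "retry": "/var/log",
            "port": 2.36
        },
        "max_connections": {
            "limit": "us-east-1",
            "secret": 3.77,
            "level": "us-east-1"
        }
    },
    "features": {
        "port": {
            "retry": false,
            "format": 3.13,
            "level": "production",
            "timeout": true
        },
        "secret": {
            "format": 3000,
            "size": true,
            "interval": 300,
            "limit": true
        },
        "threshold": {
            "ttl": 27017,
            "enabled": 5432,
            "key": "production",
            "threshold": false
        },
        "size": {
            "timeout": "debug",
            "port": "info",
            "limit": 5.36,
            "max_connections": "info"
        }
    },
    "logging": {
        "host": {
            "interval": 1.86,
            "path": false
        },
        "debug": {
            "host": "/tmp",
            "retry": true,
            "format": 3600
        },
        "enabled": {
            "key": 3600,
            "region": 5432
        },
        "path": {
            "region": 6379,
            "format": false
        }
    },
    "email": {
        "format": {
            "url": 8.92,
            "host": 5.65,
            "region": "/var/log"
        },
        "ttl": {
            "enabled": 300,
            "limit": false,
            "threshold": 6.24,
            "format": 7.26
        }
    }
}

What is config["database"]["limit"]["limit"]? False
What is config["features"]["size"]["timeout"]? "debug"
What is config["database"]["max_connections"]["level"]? "us-east-1"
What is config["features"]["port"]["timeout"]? True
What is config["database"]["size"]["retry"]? "/var/log"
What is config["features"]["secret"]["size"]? True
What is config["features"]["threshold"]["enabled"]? 5432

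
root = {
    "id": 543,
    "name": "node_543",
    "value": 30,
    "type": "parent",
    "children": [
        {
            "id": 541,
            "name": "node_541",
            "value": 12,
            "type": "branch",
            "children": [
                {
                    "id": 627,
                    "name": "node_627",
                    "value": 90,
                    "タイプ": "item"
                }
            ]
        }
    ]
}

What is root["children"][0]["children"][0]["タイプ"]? "item"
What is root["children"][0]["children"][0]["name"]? "node_627"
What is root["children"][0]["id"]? 541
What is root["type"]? "parent"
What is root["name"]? "node_543"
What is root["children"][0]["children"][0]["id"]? 627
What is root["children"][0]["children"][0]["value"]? 90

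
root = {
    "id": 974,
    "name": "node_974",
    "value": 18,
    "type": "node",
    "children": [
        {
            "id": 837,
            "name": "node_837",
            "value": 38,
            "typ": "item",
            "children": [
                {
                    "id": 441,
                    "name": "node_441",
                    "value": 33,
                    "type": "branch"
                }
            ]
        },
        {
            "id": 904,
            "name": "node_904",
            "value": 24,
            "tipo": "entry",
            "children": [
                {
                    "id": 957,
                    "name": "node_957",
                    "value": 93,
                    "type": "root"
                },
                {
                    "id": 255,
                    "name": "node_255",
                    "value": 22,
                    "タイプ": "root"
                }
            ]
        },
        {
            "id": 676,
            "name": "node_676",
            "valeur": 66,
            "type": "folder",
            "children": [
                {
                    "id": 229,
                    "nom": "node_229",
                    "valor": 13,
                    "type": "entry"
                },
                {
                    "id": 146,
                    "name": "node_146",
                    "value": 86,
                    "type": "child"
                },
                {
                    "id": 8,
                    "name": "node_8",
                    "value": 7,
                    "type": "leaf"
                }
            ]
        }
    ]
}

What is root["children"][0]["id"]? 837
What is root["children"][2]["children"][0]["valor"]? 13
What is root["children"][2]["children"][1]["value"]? 86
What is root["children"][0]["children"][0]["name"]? "node_441"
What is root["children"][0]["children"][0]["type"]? "branch"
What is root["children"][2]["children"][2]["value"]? 7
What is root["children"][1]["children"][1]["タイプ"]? "root"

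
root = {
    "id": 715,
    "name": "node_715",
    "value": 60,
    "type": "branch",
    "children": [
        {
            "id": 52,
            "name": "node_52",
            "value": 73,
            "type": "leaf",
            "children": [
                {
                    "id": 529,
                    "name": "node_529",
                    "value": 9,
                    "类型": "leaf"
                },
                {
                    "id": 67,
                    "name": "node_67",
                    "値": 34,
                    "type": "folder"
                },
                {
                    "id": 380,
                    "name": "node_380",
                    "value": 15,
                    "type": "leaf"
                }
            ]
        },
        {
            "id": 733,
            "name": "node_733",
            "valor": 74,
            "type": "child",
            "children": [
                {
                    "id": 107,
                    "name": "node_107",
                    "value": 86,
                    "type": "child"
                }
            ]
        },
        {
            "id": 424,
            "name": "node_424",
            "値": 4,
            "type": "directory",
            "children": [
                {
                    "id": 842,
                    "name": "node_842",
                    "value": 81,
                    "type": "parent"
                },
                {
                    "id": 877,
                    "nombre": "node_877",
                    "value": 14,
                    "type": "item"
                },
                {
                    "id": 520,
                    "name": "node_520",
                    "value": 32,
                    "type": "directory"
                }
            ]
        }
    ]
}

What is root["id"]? 715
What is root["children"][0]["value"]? 73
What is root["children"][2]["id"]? 424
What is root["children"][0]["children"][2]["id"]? 380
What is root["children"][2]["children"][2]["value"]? 32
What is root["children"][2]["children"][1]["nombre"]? "node_877"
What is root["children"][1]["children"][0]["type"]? "child"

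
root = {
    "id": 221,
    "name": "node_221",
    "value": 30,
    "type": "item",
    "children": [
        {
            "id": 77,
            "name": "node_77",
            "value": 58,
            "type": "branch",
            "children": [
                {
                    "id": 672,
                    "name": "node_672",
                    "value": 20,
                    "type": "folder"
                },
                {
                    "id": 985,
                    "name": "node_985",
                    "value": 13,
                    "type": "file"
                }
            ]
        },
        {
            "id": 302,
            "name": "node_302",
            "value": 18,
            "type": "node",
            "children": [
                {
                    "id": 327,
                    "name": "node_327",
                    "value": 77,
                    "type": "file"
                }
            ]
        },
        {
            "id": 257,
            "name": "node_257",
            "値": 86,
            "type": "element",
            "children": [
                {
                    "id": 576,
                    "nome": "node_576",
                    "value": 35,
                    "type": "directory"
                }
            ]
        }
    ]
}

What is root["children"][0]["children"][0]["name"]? "node_672"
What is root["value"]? 30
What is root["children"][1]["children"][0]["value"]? 77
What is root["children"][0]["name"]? "node_77"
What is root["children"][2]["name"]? "node_257"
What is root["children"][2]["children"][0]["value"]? 35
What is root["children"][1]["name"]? "node_302"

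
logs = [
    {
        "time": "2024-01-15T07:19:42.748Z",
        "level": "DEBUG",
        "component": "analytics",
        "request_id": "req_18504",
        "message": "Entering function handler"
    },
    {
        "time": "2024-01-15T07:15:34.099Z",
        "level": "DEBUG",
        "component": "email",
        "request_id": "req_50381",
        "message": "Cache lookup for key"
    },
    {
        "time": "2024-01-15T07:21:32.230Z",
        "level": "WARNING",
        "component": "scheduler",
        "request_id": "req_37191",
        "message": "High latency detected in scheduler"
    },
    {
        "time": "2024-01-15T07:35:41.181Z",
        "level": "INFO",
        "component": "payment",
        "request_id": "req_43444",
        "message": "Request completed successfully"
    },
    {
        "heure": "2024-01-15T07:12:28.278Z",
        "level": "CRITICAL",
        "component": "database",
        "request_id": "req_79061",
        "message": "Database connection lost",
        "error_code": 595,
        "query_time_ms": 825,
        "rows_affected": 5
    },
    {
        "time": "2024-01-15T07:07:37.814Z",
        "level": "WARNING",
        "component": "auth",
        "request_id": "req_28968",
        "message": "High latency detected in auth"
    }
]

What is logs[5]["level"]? "WARNING"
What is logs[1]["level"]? "DEBUG"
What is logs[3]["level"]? "INFO"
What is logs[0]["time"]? "2024-01-15T07:19:42.748Z"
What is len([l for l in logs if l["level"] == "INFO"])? 1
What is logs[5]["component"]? "auth"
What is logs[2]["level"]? "WARNING"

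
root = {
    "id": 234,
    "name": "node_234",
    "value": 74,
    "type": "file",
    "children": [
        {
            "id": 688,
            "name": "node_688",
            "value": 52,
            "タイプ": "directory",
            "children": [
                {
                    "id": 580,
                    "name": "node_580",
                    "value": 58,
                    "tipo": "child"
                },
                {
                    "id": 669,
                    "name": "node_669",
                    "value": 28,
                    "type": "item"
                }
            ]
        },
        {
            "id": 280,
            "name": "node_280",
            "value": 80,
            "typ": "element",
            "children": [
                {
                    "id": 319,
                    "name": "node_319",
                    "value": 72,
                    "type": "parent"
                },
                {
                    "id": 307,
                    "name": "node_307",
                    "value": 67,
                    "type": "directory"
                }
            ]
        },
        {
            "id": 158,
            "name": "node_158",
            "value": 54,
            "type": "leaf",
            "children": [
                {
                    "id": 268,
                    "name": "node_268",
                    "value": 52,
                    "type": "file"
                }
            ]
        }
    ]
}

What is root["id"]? 234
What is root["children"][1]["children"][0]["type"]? "parent"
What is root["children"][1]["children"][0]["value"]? 72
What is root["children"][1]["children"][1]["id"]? 307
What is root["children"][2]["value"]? 54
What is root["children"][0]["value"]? 52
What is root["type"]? "file"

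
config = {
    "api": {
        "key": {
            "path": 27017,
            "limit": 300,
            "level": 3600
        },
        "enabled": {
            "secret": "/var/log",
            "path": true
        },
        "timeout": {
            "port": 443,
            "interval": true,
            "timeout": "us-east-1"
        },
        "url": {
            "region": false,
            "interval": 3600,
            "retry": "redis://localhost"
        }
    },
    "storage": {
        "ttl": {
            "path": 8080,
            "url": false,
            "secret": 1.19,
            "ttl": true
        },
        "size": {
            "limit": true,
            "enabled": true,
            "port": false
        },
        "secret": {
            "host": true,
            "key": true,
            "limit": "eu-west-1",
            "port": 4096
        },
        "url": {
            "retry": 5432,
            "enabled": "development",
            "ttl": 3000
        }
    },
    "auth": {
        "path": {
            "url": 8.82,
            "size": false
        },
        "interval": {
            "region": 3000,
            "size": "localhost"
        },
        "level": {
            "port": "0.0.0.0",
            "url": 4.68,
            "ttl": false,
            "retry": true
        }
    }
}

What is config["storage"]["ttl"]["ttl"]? True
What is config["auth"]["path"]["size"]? False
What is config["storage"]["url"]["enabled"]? "development"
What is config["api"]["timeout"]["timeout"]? "us-east-1"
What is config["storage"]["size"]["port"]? False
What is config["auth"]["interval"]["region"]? 3000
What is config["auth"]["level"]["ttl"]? False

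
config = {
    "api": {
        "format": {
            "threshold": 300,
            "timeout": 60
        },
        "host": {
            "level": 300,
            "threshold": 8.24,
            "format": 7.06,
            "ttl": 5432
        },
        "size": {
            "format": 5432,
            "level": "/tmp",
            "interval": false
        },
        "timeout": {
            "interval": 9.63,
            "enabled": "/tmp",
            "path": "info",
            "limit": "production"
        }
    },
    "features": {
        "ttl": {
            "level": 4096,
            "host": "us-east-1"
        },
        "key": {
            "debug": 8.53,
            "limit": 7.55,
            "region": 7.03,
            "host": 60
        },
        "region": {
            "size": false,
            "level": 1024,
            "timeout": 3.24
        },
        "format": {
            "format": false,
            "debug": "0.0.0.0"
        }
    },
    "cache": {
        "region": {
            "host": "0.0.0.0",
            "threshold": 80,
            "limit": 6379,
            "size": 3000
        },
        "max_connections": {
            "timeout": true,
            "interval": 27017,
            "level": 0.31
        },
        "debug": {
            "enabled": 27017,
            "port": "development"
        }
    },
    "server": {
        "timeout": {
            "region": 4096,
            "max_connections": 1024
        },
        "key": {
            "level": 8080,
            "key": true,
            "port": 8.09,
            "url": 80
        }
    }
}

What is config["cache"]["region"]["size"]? 3000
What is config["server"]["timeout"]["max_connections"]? 1024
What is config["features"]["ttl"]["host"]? "us-east-1"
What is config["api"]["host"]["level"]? 300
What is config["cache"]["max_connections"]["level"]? 0.31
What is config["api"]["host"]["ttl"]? 5432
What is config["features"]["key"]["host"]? 60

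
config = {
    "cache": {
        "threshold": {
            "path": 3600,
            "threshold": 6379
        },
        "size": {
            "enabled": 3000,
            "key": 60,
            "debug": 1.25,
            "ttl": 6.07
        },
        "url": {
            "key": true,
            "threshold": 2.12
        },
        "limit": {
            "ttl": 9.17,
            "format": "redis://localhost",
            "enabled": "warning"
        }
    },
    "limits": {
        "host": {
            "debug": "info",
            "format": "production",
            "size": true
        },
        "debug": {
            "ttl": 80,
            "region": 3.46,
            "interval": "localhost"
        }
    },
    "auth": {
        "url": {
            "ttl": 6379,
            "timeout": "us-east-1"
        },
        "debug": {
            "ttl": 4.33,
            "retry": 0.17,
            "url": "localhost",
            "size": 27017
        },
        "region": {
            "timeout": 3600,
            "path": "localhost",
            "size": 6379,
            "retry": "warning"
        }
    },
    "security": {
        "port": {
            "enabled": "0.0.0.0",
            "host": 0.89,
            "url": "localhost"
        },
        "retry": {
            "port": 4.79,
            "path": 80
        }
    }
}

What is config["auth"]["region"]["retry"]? "warning"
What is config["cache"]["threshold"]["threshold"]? 6379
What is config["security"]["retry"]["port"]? 4.79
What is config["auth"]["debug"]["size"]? 27017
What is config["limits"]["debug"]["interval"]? "localhost"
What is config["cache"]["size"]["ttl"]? 6.07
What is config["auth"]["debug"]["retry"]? 0.17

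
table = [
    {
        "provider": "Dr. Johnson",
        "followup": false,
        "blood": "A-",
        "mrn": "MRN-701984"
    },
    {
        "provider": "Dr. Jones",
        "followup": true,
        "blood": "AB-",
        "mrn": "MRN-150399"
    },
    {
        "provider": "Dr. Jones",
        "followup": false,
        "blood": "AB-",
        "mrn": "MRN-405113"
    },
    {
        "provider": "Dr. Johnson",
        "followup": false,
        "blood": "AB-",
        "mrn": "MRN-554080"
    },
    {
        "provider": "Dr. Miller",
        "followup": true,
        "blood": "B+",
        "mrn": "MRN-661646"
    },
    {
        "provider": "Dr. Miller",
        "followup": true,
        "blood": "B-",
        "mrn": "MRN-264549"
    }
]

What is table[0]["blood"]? "A-"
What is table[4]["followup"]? True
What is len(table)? 6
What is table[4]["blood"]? "B+"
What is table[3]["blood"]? "AB-"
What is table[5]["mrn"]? "MRN-264549"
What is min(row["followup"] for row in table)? False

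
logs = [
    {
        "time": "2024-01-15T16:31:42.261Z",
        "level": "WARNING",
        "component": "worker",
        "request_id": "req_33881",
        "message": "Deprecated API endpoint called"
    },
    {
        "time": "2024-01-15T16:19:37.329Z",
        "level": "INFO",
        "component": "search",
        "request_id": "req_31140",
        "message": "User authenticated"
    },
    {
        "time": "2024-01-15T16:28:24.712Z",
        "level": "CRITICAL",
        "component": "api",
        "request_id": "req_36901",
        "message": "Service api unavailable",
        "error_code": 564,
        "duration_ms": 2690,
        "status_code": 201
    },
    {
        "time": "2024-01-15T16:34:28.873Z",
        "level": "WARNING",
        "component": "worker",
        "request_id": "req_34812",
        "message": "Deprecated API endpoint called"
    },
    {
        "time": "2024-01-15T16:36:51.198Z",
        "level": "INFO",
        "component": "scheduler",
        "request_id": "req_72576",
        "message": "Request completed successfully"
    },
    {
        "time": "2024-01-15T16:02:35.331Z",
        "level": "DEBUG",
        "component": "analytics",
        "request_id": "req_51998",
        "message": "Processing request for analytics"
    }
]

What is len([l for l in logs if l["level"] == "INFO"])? 2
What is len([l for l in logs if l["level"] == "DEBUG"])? 1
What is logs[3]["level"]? "WARNING"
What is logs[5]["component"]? "analytics"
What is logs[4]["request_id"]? "req_72576"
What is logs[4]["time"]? "2024-01-15T16:36:51.198Z"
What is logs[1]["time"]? "2024-01-15T16:19:37.329Z"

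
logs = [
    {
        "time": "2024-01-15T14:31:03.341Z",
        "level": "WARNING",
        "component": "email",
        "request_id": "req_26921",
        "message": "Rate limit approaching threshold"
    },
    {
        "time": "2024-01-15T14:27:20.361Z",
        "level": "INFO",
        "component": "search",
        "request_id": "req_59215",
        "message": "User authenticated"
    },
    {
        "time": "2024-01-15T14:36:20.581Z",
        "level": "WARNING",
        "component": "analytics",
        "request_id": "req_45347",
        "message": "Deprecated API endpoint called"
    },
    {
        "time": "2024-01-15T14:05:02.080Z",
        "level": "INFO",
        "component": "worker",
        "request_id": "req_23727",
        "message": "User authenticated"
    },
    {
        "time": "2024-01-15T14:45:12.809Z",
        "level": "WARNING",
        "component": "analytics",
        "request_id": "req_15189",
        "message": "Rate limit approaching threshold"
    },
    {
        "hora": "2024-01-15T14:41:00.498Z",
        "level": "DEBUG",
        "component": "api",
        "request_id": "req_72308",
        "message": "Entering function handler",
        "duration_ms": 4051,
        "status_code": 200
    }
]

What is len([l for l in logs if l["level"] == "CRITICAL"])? 0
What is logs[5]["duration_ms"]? 4051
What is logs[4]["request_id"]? "req_15189"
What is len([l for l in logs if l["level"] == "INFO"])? 2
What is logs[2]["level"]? "WARNING"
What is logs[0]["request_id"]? "req_26921"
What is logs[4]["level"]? "WARNING"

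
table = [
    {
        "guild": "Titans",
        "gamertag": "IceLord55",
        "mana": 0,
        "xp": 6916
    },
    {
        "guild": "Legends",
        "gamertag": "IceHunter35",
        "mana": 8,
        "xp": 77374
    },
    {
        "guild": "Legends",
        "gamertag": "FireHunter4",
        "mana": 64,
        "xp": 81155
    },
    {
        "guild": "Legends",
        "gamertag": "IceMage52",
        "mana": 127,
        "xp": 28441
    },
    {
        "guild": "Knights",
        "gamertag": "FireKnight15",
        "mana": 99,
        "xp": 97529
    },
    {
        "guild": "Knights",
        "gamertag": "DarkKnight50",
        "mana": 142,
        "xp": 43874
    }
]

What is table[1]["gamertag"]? "IceHunter35"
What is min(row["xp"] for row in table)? 6916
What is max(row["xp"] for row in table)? 97529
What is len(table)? 6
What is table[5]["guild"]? "Knights"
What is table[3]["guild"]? "Legends"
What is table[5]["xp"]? 43874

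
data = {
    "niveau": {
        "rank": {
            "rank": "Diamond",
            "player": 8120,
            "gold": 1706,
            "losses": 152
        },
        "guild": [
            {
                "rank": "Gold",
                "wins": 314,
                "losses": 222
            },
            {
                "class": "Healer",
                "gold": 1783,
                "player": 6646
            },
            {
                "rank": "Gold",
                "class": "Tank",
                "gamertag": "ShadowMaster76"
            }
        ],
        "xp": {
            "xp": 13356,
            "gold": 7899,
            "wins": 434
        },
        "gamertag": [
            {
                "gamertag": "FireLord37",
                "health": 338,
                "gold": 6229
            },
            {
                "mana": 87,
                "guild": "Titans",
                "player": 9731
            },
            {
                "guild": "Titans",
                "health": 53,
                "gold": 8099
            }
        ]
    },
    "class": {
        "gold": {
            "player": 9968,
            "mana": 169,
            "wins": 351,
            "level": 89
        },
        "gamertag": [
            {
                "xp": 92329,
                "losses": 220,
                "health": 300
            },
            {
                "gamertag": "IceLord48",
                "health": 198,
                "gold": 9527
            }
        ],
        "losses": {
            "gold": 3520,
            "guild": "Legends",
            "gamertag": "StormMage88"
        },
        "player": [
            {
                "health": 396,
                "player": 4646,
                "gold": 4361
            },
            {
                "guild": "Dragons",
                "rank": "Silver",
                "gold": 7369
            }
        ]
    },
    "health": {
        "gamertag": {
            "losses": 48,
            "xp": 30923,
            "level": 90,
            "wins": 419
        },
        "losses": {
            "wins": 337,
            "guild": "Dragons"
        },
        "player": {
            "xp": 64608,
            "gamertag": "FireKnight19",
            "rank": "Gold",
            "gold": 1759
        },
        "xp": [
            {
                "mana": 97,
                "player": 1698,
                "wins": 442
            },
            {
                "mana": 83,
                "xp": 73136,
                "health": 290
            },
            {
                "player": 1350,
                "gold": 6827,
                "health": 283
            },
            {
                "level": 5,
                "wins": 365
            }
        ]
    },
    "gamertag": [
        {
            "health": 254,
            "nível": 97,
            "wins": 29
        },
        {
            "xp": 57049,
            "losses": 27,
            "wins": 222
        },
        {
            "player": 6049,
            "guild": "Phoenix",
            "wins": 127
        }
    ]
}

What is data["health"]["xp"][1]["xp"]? 73136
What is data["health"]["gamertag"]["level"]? 90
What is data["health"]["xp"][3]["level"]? 5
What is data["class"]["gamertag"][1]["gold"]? 9527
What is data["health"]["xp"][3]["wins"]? 365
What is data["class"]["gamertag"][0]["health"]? 300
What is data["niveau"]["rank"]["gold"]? 1706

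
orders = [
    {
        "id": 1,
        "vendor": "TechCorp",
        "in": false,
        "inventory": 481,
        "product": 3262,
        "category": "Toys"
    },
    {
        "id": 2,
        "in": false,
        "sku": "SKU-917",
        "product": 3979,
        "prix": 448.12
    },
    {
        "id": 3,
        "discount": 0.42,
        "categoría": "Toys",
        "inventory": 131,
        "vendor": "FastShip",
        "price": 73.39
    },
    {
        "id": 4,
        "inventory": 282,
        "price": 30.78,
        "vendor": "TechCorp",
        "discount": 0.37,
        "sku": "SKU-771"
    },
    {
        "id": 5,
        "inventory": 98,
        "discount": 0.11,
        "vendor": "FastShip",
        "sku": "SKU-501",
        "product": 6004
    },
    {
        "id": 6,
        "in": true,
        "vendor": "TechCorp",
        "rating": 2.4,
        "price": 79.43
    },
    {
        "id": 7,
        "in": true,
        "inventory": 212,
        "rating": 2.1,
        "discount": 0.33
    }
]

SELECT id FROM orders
[1, 2, 3, 4, 5, 6, 7]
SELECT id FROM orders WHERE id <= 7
[1, 2, 3, 4, 5, 6, 7]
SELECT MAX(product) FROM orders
6004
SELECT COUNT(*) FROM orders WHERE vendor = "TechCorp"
3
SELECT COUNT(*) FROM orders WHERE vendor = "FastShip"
2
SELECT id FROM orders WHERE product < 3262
[]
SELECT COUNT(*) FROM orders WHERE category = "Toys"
1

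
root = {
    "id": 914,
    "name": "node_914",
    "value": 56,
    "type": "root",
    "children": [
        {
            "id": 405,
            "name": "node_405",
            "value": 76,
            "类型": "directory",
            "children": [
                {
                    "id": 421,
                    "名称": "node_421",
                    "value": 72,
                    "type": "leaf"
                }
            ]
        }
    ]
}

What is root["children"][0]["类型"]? "directory"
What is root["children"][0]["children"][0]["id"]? 421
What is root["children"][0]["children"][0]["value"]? 72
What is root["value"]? 56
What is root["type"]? "root"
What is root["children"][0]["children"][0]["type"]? "leaf"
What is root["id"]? 914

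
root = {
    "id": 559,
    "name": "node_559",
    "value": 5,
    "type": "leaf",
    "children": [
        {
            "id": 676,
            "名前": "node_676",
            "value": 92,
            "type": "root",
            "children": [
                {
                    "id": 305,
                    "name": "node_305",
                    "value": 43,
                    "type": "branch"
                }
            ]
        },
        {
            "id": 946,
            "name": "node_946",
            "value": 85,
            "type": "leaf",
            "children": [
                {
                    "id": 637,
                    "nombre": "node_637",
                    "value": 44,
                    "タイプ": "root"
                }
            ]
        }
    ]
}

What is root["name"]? "node_559"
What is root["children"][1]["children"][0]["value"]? 44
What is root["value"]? 5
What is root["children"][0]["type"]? "root"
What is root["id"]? 559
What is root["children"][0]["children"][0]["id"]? 305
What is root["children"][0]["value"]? 92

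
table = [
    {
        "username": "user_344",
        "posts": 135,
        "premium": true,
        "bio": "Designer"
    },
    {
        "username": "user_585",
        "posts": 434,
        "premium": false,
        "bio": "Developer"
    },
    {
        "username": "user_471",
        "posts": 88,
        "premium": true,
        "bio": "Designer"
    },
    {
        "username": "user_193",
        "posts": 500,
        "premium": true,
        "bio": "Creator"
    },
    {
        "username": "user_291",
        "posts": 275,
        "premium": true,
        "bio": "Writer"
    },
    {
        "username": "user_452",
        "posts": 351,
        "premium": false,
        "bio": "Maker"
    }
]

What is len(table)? 6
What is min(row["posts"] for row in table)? 88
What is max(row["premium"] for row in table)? True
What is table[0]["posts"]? 135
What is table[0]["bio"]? "Designer"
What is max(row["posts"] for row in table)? 500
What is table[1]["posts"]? 434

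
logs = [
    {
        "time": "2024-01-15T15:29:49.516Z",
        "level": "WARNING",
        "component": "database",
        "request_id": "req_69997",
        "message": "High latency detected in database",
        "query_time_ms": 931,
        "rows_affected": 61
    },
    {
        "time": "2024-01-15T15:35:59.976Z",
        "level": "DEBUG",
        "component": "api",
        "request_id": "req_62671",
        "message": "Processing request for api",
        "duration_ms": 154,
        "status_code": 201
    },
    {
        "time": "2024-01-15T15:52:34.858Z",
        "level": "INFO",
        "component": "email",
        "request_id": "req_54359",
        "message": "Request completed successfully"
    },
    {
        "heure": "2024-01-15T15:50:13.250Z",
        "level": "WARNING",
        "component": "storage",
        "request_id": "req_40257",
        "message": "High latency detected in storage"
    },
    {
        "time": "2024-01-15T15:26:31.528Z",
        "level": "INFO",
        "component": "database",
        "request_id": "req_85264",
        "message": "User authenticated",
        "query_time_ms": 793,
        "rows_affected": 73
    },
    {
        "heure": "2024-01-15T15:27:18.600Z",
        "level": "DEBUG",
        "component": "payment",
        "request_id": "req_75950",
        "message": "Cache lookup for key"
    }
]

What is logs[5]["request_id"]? "req_75950"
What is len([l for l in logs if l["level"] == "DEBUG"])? 2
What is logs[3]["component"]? "storage"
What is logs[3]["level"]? "WARNING"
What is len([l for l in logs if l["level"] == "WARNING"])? 2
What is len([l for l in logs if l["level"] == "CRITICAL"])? 0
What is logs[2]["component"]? "email"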